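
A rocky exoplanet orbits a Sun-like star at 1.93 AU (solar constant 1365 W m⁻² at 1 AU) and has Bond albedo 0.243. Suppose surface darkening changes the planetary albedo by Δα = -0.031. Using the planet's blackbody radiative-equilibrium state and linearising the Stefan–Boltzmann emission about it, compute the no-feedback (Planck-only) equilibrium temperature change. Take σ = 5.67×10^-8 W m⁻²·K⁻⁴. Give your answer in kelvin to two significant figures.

1.9 K

Flux at the orbit: S = 1365/(1.93)² = 366.5 W m⁻².
The baseline emission temperature is T_e = 187.0 K.
The change in absorbed flux is Δ[S(1−α)/4] = −SΔα/4 = 2.840 W m⁻².
The Planck feedback parameter is 4σT_e³ = 1.483 W m⁻²/K.
So ΔT₀ = 2.840/1.483 = 1.91 K.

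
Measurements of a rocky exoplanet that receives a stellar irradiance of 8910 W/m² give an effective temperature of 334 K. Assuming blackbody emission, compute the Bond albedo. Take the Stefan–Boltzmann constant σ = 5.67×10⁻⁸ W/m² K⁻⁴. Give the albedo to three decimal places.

Energy balance: S(1−α)/4 = σT⁴, so 1−α = 4σT⁴/S.
σT⁴ = 705.6 W/m², so 4σT⁴ = 2822 W/m².
Hence α = 1 − 2822/8910 = 0.6832.

0.683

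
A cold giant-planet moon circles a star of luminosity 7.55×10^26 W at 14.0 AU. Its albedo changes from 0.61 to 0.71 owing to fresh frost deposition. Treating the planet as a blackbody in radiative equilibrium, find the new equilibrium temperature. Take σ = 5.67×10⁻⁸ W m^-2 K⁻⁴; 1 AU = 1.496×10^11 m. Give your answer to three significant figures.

64.7 K

d = 14.0 × 1.496×10^11 m = 2.094×10^12 m.
S = L/(4πd²) = 13.70 W m^-2.
With the new albedo, S(1−α₂)/4 = 0.9930 W m^-2, so T₂ = 64.69 K.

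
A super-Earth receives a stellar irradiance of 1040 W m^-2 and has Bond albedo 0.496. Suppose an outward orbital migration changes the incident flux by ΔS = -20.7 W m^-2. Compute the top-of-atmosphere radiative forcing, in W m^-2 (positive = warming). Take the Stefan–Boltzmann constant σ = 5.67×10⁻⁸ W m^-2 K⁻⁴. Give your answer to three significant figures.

ΔF = Δ[S(1−α)]/4 = (1−0.496)·-20.7/4 = -2.608 W m^-2.

-2.61 W m^-2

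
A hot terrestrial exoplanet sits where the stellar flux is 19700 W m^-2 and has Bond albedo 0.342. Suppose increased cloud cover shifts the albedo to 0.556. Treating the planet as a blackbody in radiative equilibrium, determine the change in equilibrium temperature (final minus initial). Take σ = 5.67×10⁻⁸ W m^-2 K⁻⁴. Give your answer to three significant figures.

-45.8 kelvin

Before: T₁ = [19700·0.658/(4σ)]^(1/4) = 488.9 K.
With α = 0.556, T₂ = 443.2 K.
ΔT = T₂ − T₁ = -45.80 K.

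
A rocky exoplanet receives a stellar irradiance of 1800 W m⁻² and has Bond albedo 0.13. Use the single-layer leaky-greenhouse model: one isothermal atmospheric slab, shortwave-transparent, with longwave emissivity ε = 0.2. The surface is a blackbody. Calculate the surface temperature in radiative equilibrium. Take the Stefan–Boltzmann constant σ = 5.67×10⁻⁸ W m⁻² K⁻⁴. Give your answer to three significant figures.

296 kelvin

Effective emission temperature (TOA balance): σT_e⁴ = S(1−α)/4 = 391.5 W m⁻² → T_e = 288.3 K.
The surface balance (absorbed SW + ε·downward IR = σT_s⁴) with T_a⁴ = T_s⁴/2 reduces to T_s = T_e·[2/(2−ε)]^¼ = 296.0 K.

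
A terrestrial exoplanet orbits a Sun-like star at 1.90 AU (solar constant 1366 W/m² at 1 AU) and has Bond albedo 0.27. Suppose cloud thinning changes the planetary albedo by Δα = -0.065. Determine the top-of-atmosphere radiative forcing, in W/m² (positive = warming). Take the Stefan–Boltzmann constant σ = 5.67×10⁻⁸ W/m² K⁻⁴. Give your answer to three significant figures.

6.15 W/m²

Irradiance scales as 1/d², so S = 1366 W/m² × (1/1.90)² = 378.4 W/m².
ΔF = −(S/4)Δα = −(378.4/4)×(-0.065) = 6.149 W/m².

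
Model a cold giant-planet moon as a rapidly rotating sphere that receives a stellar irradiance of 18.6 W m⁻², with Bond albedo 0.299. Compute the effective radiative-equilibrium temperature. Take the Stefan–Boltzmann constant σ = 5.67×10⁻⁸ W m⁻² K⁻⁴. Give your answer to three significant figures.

87.1 K

The planet absorbs (1−α)S over its disc πR² and re-emits over 4πR², so the mean absorbed flux is (1−0.299)·18.60/4 = 3.260 W m⁻².
Balancing against σT⁴: T = (3.260/5.67×10⁻⁸)^(1/4) = 87.08 K.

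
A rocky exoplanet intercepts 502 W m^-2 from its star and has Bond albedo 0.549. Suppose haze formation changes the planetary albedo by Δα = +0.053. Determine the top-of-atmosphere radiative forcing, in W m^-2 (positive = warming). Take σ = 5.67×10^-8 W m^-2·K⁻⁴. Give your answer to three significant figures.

-6.65 W m^-2

TOA radiative forcing: ΔF = −S·Δα/4 = −502.0·(+0.053)/4 = -6.651 W m^-2.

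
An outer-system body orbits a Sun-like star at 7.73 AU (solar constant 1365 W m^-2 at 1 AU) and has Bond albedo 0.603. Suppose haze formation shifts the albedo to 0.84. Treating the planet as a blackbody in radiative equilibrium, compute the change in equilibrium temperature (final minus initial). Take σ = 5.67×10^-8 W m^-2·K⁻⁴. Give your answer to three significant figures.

Irradiance scales as 1/d², so S = 1365 W m^-2 × (1/7.73)² = 22.84 W m^-2.
With α = 0.603, T₁ = 79.52 K.
Final:   T₂ = [S(1−0.84)/(4σ)]^(1/4) = 63.36 K.
ΔT = T₂ − T₁ = -16.16 K.

-16.2 K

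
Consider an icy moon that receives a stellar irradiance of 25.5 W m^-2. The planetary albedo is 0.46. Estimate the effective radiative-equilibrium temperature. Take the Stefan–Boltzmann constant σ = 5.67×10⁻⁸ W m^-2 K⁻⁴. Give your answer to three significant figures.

88.3 K

Averaging over the sphere, the absorbed flux is S(1−α)/4 = 3.443 W m^-2.
In equilibrium σT⁴ equals this, so T = 88.27 K.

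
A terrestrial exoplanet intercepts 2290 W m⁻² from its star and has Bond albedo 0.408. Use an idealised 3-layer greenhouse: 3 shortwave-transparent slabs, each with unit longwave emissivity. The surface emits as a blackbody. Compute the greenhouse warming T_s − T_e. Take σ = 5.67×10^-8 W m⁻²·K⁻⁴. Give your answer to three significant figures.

Top-of-atmosphere balance: σT_e⁴ = S(1−α)/4 = 338.9 W m⁻² → T_e = 278.1 K.
Surface: T_s = (4)^¼·T_e = 393.2 K.
So the greenhouse effect raises the surface by 393.2 − 278.1 = 115.2 K.

115 K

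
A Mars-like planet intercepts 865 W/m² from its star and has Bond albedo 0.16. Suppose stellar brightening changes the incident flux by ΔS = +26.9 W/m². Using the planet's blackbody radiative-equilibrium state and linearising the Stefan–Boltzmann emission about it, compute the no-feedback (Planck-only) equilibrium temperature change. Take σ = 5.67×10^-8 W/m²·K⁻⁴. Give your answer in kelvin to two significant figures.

Unperturbed T_e = [865.0·(1−0.16)/(4σ)]^¼ = 237.9 K.
Only a fraction (1−α) is absorbed and it's spread over 4πR², so ΔF = (1−α)ΔS/4 = 5.649 W/m².
Planck response: λ_P = 4σT_e³ = 4·5.67×10⁻⁸·(237.9)³ = 3.054 W/m²/K.
Hence the no-feedback warming is ΔF/(4σT_e³) = 1.85 K.

1.8 K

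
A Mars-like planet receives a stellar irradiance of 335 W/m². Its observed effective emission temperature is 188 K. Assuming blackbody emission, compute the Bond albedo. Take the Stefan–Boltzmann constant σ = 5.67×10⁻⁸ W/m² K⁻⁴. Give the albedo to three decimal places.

0.154

Energy balance: S(1−α)/4 = σT⁴, so 1−α = 4σT⁴/S.
σT⁴ = 70.83 W/m², so 4σT⁴ = 283.3 W/m².
1−α = 283.3/335.0 = 0.8457, so α = 0.1543.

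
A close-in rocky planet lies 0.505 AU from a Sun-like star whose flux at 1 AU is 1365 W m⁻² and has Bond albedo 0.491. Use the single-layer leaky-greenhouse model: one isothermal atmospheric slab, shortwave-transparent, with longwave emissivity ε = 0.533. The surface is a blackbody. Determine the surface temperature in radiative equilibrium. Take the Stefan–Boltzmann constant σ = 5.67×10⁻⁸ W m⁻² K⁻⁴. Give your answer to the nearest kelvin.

Irradiance scales as 1/d², so S = 1365 W m⁻² × (1/0.505)² = 5352 W m⁻².
At the top of the atmosphere, σT_e⁴ = S(1−α)/4 = 681.1 W m⁻², giving T_e = 331.1 K.
For a single slab of emissivity ε, T_s⁴ = 2T_e⁴/(2−ε); thus T_s = 331.1·(1.363)^(1/4) = 357.7 K.

358 K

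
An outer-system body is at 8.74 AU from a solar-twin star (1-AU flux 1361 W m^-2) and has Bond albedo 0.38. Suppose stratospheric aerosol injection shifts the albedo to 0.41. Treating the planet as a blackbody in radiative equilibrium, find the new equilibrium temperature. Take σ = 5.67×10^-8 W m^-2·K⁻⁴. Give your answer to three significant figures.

82.5 kelvin

Flux at the orbit: S = 1361/(8.74)² = 17.82 W m^-2.
New equilibrium: T₂ = [(1−0.41)·17.82/(4σ)]^(1/4) = 82.51 K.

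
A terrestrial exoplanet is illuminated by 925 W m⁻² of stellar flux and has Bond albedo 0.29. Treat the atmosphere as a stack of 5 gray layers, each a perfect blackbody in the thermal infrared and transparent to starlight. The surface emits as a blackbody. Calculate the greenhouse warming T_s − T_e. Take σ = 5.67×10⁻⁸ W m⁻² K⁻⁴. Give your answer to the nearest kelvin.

131 kelvin

The effective emission temperature is T_e = [S(1−α)/(4σ)]^¼ = 232.0 K.
Surface: T_s = (6)^¼·T_e = 363.1 K.
Warming: T_s − T_e = 131.1 K.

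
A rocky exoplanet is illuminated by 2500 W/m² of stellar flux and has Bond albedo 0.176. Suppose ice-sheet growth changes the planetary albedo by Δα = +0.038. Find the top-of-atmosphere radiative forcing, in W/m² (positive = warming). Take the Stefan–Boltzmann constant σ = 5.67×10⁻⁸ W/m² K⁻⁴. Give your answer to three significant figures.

-23.8 W/m²

ΔF = −(S/4)Δα = −(2500/4)×(+0.038) = -23.75 W/m².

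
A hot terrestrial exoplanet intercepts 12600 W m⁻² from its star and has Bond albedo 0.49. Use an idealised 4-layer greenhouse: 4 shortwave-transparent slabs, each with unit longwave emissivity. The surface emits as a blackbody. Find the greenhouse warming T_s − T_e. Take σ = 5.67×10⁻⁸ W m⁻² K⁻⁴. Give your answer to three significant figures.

203 K

The effective emission temperature is T_e = [S(1−α)/(4σ)]^¼ = 410.3 K.
Surface: T_s = (5)^¼·T_e = 613.5 K.
Warming: T_s − T_e = 203.2 K.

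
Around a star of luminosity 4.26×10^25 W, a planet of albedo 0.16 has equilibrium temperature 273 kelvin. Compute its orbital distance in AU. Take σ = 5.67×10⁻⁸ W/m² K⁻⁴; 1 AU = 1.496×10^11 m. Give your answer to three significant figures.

The flux needed for this T is 4σT⁴/(1−0.16) = 1500 W/m².
S = L/(4πd²) → d = √(L/4πS) = √(4.26×10^25/(4π·1500)) = 4.754×10^10 m = 0.3178 AU.

0.318 AU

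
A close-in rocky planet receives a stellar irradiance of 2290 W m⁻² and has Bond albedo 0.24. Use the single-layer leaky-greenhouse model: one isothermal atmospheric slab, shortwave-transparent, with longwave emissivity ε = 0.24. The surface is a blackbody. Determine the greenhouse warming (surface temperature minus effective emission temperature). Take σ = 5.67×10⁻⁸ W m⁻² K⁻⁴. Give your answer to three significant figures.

At the top of the atmosphere, σT_e⁴ = S(1−α)/4 = 435.1 W m⁻², giving T_e = 296.0 K.
The surface balance (absorbed SW + ε·downward IR = σT_s⁴) with T_a⁴ = T_s⁴/2 reduces to T_s = T_e·[2/(2−ε)]^¼ = 305.6 K.
T_s − T_e = 305.6 − 296.0 = 9.612 K.

9.61 K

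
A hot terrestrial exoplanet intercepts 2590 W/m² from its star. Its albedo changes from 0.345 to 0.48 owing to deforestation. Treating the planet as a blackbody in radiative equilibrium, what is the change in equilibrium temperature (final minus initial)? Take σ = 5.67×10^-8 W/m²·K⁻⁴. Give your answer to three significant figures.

Before: T₁ = [2590·0.655/(4σ)]^(1/4) = 294.1 K.
With α = 0.48, T₂ = 277.6 K.
Change: 277.6 − 294.1 = -16.49 K.

-16.5 K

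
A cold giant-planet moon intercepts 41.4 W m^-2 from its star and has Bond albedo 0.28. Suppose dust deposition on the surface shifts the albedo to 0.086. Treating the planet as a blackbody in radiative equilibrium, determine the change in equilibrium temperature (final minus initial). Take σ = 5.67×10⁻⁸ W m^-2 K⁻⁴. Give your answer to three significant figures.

6.58 K

With α = 0.28, T₁ = 107.1 K.
With α = 0.086, T₂ = 113.7 K.
Change: 113.7 − 107.1 = 6.581 K.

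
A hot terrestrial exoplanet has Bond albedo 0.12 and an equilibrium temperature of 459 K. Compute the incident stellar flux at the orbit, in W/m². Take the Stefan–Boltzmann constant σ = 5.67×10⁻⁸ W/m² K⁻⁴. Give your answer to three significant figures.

Invert the energy balance for S: S = 4σT⁴/(1−α).
The emitted flux is σT⁴ = 2517 W/m².
S = 4·2517/0.88 = 11440 W/m².

11400 W/m²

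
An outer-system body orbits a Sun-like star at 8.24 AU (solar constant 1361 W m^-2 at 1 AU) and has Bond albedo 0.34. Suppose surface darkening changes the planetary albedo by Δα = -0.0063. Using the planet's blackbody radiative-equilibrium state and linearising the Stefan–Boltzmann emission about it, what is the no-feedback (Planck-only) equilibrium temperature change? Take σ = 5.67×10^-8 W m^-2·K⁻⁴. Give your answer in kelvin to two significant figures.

0.21 K

Irradiance scales as 1/d², so S = 1361 W m^-2 × (1/8.24)² = 20.04 W m^-2.
The baseline emission temperature is T_e = 87.39 K.
The change in absorbed flux is Δ[S(1−α)/4] = −SΔα/4 = 0.03157 W m^-2.
Linearising σT⁴ gives d(σT⁴)/dT = 4σT_e³ = 0.1514 W m^-2 per K.
So ΔT₀ = 0.03157/0.1514 = 0.209 K.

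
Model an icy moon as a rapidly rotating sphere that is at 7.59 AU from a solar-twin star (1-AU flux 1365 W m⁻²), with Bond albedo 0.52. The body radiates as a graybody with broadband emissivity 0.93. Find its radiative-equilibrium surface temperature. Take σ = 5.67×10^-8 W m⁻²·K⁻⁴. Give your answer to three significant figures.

85.7 kelvin

Irradiance scales as 1/d², so S = 1365 W m⁻² × (1/7.59)² = 23.69 W m⁻².
The planet absorbs (1−α)S over its disc πR² and re-emits over 4πR², so the mean absorbed flux is (1−0.52)·23.69/4 = 2.843 W m⁻².
Radiative balance εσT⁴ = 2.843 gives T = [2.843/(0.93·σ)]^(1/4) = 85.69 K.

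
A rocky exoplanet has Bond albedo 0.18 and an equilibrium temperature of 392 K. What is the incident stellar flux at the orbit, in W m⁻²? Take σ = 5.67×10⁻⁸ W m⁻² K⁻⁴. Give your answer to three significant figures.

From S(1−α)/4 = σT⁴: S = 4σT⁴/(1−α).
σT⁴ = 5.67×10⁻⁸·(392)⁴ = 1339 W m⁻².
S = 4·1339/0.82 = 6531 W m⁻².

6530 W m⁻²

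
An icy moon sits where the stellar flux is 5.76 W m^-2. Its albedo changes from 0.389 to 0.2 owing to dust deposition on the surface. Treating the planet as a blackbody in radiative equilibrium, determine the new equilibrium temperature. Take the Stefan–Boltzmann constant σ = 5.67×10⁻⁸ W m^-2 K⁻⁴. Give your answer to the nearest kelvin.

67 kelvin

T₂ = [S(1−α₂)/(4σ)]^(1/4) = [5.760·0.8/(4σ)]^(1/4) = 67.14 K.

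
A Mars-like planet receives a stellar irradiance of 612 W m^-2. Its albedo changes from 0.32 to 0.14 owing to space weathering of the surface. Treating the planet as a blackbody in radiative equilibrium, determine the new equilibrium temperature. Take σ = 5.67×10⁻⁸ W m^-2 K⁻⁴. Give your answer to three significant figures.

With the new albedo, S(1−α₂)/4 = 131.6 W m^-2, so T₂ = 219.5 K.

219 K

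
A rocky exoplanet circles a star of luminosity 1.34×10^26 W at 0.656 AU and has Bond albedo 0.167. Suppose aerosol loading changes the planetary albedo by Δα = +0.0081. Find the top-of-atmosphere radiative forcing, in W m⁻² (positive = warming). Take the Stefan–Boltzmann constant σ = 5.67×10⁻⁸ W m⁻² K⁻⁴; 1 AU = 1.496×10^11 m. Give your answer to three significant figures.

Orbital distance: d = 0.656 AU = 9.814×10^10 m.
Flux at the orbit: S = L/(4πd²) = 1.34×10^26/(4π·(9.81×10^10)²) = 1107 W m⁻².
ΔF = −(S/4)Δα = −(1107/4)×(+0.0081) = -2.242 W m⁻².

-2.24 W m⁻²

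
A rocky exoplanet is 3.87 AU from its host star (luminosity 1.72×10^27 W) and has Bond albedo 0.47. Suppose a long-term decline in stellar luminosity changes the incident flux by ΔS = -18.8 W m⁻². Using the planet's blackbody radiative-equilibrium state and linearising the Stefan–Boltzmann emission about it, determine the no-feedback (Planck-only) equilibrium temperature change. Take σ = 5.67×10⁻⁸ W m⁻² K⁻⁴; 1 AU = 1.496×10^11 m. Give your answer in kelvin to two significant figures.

Orbital distance: d = 3.87 AU = 5.790×10^11 m.
Flux at the orbit: S = L/(4πd²) = 1.72×10^27/(4π·(5.79×10^11)²) = 408.4 W m⁻².
Unperturbed T_e = [408.4·(1−0.47)/(4σ)]^¼ = 175.8 K.
TOA radiative forcing: ΔF = (1−α)ΔS/4 = 0.53·(-18.8)/4 = -2.491 W m⁻².
Planck response: λ_P = 4σT_e³ = 4·5.67×10⁻⁸·(175.8)³ = 1.231 W m⁻²/K.
So ΔT₀ = -2.491/1.231 = -2.02 K.

-2.0 K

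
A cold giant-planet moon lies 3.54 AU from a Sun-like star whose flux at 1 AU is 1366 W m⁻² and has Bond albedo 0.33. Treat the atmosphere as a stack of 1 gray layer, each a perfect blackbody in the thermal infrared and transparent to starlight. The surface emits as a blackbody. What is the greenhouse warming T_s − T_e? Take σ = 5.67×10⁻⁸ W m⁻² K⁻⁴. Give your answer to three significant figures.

25.3 kelvin

Flux at the orbit: S = 1366/(3.54)² = 109.0 W m⁻².
Top-of-atmosphere balance: σT_e⁴ = S(1−α)/4 = 18.26 W m⁻² → T_e = 134.0 K.
Surface: T_s = (2)^¼·T_e = 159.3 K.
So the greenhouse effect raises the surface by 159.3 − 134.0 = 25.35 K.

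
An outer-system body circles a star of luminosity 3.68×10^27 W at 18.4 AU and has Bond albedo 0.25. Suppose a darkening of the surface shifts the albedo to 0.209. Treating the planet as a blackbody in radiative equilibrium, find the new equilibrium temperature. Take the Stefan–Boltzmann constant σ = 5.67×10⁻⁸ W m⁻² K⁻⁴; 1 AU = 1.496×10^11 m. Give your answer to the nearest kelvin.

Orbital distance: d = 18.4 AU = 2.753×10^12 m.
S = L/(4πd²) = 38.65 W m⁻².
T₂ = [S(1−α₂)/(4σ)]^(1/4) = [38.65·0.791/(4σ)]^(1/4) = 107.8 K.

108 kelvin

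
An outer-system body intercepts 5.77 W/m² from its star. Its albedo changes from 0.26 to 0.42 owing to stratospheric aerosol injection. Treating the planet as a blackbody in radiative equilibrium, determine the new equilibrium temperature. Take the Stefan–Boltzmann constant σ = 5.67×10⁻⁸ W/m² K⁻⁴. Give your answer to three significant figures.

62.0 K

New equilibrium: T₂ = [(1−0.42)·5.770/(4σ)]^(1/4) = 61.98 K.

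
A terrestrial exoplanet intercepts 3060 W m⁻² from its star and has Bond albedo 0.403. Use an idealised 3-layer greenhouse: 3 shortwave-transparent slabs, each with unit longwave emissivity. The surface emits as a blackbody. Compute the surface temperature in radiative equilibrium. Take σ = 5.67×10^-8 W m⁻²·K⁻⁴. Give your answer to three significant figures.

The effective emission temperature is T_e = [S(1−α)/(4σ)]^¼ = 299.6 K.
With N = 3 opaque layers, T_s = (N+1)^(1/4)·T_e = 4^(1/4)·299.6 = 423.7 K.

424 K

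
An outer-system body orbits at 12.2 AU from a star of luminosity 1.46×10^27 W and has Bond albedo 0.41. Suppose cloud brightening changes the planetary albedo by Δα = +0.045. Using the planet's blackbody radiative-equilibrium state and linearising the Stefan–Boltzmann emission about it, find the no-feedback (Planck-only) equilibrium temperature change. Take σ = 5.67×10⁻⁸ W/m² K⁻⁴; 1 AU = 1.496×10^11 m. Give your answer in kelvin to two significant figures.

-1.9 kelvin

Orbital distance: d = 12.2 AU = 1.825×10^12 m.
S = L/(4πd²) = 34.88 W/m².
The baseline emission temperature is T_e = 97.60 K.
The change in absorbed flux is Δ[S(1−α)/4] = −SΔα/4 = -0.3924 W/m².
The Planck feedback parameter is 4σT_e³ = 0.2108 W/m²/K.
Hence the no-feedback warming is ΔF/(4σT_e³) = -1.86 K.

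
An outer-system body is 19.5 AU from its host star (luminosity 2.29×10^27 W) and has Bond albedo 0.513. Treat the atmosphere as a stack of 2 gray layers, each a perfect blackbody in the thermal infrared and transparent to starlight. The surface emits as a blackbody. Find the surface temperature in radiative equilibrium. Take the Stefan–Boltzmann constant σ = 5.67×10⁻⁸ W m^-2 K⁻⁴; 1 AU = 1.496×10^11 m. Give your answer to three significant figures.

108 K

Orbital distance: d = 19.5 AU = 2.917×10^12 m.
Spreading L over a sphere of radius d: S = 2.29×10^27/(4π·2.92×10^12²) = 21.41 W m^-2.
OLR = S(1−α)/4 = 2.607 W m^-2; the top layer radiates at T_e = 82.35 K.
For an N-layer opaque stack, T_s⁴ = (N+1)T_e⁴, hence T_s = (3)^(1/4)×82.35 K = 108.4 K.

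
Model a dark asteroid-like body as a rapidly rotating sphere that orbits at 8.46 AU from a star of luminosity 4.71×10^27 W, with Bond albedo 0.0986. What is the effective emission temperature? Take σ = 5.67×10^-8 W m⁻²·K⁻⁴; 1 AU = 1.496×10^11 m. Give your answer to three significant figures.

Orbital distance: d = 8.46 AU = 1.266×10^12 m.
Spreading L over a sphere of radius d: S = 4.71×10^27/(4π·1.27×10^12²) = 234.0 W m⁻².
Absorbed flux (global mean): S(1−α)/4 = 234.0·0.901/4 = 52.73 W m⁻².
In equilibrium σT⁴ equals this, so T = 174.6 K.

175 K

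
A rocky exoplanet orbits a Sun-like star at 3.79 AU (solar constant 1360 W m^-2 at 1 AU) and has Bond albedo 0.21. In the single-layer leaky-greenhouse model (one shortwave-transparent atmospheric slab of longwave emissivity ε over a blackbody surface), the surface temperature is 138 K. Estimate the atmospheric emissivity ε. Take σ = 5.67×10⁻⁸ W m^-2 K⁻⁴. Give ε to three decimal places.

0.181

By the inverse-square law, S = 1360/3.79² = 94.68 W m^-2.
Effective temperature: T_e = [S(1−α)/(4σ)]^(1/4) = 134.8 K.
Since (2−ε)/2 = (T_e/T_s)⁴ = 0.9093, ε = 0.1813.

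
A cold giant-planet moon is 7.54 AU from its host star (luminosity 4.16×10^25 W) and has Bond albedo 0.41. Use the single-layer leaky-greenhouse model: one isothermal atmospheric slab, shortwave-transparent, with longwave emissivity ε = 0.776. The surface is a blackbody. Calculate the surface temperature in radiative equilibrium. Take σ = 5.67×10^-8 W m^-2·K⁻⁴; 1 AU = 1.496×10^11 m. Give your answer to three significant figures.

57.7 kelvin

Orbital distance: d = 7.54 AU = 1.128×10^12 m.
S = L/(4πd²) = 2.602 W m^-2.
At the top of the atmosphere, σT_e⁴ = S(1−α)/4 = 0.3838 W m^-2, giving T_e = 51.01 K.
The surface balance (absorbed SW + ε·downward IR = σT_s⁴) with T_a⁴ = T_s⁴/2 reduces to T_s = T_e·[2/(2−ε)]^¼ = 57.67 K.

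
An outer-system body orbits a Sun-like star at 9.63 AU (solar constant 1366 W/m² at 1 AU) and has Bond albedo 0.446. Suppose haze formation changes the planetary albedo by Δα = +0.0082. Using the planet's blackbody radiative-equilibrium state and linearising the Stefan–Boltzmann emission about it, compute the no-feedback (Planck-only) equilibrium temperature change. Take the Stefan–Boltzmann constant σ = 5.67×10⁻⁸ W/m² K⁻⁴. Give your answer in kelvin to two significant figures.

-0.29 kelvin

Irradiance scales as 1/d², so S = 1366 W/m² × (1/9.63)² = 14.73 W/m².
The baseline emission temperature is T_e = 77.45 K.
ΔF = −(S/4)Δα = −(14.73/4)×(+0.0082) = -0.03020 W/m².
Linearising σT⁴ gives d(σT⁴)/dT = 4σT_e³ = 0.1054 W/m² per K.
So ΔT₀ = -0.03020/0.1054 = -0.287 K.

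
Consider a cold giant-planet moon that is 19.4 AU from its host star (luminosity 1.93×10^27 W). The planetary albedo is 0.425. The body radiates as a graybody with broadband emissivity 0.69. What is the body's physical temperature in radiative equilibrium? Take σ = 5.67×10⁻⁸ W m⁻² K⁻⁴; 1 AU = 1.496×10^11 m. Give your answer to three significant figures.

d = 19.4 × 1.496×10^11 m = 2.902×10^12 m.
Flux at the orbit: S = L/(4πd²) = 1.93×10^27/(4π·(2.90×10^12)²) = 18.23 W m⁻².
Averaging over the sphere, the absorbed flux is S(1−α)/4 = 2.621 W m⁻².
Radiative balance εσT⁴ = 2.621 gives T = [2.621/(0.69·σ)]^(1/4) = 90.47 K.

90.5 K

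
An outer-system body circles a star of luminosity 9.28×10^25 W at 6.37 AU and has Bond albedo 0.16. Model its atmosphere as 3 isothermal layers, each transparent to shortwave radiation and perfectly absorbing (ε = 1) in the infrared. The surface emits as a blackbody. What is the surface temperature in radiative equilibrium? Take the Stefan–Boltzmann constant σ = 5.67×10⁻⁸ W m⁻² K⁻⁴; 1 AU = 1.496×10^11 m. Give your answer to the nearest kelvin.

105 kelvin

Orbital distance: d = 6.37 AU = 9.530×10^11 m.
S = L/(4πd²) = 8.132 W m⁻².
The effective emission temperature is T_e = [S(1−α)/(4σ)]^¼ = 74.08 K.
For an N-layer opaque stack, T_s⁴ = (N+1)T_e⁴, hence T_s = (4)^(1/4)×74.08 K = 104.8 K.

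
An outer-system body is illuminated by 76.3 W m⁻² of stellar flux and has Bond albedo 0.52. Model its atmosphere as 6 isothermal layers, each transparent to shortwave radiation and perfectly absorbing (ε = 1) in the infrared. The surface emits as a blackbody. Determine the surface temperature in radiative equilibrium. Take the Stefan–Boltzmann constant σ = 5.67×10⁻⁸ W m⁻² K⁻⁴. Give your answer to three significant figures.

183 K

Top-of-atmosphere balance: σT_e⁴ = S(1−α)/4 = 9.156 W m⁻² → T_e = 112.7 K.
With N = 6 opaque layers, T_s = (N+1)^(1/4)·T_e = 7^(1/4)·112.7 = 183.4 K.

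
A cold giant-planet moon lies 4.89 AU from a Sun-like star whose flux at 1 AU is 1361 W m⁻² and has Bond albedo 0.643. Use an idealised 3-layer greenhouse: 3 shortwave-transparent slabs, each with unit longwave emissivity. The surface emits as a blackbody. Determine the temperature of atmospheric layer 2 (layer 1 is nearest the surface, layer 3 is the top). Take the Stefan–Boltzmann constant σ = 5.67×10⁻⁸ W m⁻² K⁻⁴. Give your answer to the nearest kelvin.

Irradiance scales as 1/d², so S = 1361 W m⁻² × (1/4.89)² = 56.92 W m⁻².
OLR = S(1−α)/4 = 5.080 W m⁻²; the top layer radiates at T_e = 97.29 K.
The net upward flux σT_e⁴ is constant between every pair of levels, so T_k⁴ = (N+1−k)T_e⁴.
T_2 = (2)^(1/4)·97.29 = 115.7 K.

116 kelvin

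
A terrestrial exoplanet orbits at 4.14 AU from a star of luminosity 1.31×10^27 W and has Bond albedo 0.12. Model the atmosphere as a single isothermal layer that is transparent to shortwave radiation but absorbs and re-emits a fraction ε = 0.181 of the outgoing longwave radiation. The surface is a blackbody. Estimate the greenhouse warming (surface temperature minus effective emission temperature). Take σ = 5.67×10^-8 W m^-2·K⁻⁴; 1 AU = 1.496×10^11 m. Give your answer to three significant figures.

4.32 kelvin

d = 4.14 × 1.496×10^11 m = 6.193×10^11 m.
S = L/(4πd²) = 271.8 W m^-2.
Effective emission temperature (TOA balance): σT_e⁴ = S(1−α)/4 = 59.79 W m^-2 → T_e = 180.2 K.
The surface balance (absorbed SW + ε·downward IR = σT_s⁴) with T_a⁴ = T_s⁴/2 reduces to T_s = T_e·[2/(2−ε)]^¼ = 184.5 K.
Greenhouse warming: T_s − T_e = 4.325 K.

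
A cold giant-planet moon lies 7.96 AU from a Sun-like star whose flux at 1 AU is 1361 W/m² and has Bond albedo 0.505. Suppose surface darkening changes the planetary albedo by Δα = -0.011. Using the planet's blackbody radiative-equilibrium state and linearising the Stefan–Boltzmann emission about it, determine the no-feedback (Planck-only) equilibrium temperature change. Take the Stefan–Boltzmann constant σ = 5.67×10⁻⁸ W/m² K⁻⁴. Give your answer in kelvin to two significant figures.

0.46 K

By the inverse-square law, S = 1361/7.96² = 21.48 W/m².
Unperturbed T_e = [21.48·(1−0.505)/(4σ)]^¼ = 82.75 K.
TOA radiative forcing: ΔF = −S·Δα/4 = −21.48·(-0.011)/4 = 0.05907 W/m².
Linearising σT⁴ gives d(σT⁴)/dT = 4σT_e³ = 0.1285 W/m² per K.
Hence the no-feedback warming is ΔF/(4σT_e³) = 0.460 K.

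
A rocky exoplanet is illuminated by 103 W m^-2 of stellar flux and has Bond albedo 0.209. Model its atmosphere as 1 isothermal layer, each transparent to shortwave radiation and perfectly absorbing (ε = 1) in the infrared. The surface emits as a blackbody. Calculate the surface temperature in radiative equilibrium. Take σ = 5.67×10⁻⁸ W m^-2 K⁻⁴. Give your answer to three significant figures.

164 K

OLR = S(1−α)/4 = 20.37 W m^-2; the top layer radiates at T_e = 137.7 K.
For an N-layer opaque stack, T_s⁴ = (N+1)T_e⁴, hence T_s = (2)^(1/4)×137.7 K = 163.7 K.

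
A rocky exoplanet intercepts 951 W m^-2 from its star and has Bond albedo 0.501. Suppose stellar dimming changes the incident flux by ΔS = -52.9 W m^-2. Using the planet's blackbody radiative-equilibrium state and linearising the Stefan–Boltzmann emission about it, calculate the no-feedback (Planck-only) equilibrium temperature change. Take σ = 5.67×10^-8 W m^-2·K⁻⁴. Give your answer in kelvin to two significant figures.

-3.0 K

Reference equilibrium: T_e = [S(1−α)/(4σ)]^(1/4) = 213.9 K.
ΔF = Δ[S(1−α)]/4 = (1−0.501)·-52.9/4 = -6.599 W m^-2.
The Planck feedback parameter is 4σT_e³ = 2.219 W m^-2/K.
ΔT₀ = ΔF/λ_P = -6.599/2.219 = -2.97 K.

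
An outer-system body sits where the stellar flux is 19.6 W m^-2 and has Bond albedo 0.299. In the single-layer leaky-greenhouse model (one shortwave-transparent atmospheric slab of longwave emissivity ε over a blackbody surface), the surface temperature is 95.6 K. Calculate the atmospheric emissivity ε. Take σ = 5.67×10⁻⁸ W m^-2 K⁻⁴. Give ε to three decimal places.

TOA balance gives T_e = 88.22 K.
T_s⁴ = T_e⁴·2/(2−ε) → ε = 2 − 2(T_e/T_s)⁴ = 2 − 2·(88.22/95.6)⁴ = 0.5495.

0.549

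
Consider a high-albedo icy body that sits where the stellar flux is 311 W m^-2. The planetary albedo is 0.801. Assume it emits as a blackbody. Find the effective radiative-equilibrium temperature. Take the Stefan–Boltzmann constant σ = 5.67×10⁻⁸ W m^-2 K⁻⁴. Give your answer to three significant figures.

The planet absorbs (1−α)S over its disc πR² and re-emits over 4πR², so the mean absorbed flux is (1−0.801)·311.0/4 = 15.47 W m^-2.
Balancing against σT⁴: T = (15.47/5.67×10⁻⁸)^(1/4) = 128.5 K.

129 kelvin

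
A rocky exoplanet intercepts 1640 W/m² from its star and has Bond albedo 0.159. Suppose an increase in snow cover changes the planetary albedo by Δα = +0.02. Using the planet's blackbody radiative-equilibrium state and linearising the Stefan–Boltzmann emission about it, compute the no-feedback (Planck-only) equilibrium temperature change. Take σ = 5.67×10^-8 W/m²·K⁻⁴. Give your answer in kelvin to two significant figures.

-1.7 kelvin

The baseline emission temperature is T_e = 279.3 K.
TOA radiative forcing: ΔF = −S·Δα/4 = −1640·(+0.02)/4 = -8.200 W/m².
Linearising σT⁴ gives d(σT⁴)/dT = 4σT_e³ = 4.939 W/m² per K.
So ΔT₀ = -8.200/4.939 = -1.66 K.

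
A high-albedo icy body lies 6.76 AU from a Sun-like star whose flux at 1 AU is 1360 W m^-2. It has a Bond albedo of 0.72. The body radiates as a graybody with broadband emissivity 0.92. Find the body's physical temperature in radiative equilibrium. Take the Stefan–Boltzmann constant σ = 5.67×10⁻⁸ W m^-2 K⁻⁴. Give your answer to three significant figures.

79.5 K

By the inverse-square law, S = 1360/6.76² = 29.76 W m^-2.
Absorbed flux (global mean): S(1−α)/4 = 29.76·0.28/4 = 2.083 W m^-2.
Equating to εσT⁴ with ε = 0.92: T = (2.083/0.92σ)^(1/4) = 79.50 K.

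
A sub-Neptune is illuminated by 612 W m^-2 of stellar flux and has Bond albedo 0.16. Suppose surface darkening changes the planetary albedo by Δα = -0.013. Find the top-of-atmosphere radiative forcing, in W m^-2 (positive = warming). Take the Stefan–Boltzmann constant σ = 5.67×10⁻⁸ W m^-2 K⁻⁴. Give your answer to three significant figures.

TOA radiative forcing: ΔF = −S·Δα/4 = −612.0·(-0.013)/4 = 1.989 W m^-2.

1.99 W m^-2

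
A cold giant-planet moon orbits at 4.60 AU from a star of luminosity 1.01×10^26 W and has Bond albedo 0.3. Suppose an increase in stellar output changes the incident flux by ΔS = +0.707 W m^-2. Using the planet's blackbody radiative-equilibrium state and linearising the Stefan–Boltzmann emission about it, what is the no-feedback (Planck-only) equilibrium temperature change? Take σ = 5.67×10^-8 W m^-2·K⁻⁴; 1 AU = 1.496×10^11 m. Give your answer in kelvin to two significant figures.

0.89 K

d = 4.60 × 1.496×10^11 m = 6.882×10^11 m.
Spreading L over a sphere of radius d: S = 1.01×10^26/(4π·6.88×10^11²) = 16.97 W m^-2.
Reference equilibrium: T_e = [S(1−α)/(4σ)]^(1/4) = 85.07 K.
ΔF = Δ[S(1−α)]/4 = (1−0.3)·+0.707/4 = 0.1237 W m^-2.
Linearising σT⁴ gives d(σT⁴)/dT = 4σT_e³ = 0.1396 W m^-2 per K.
Hence the no-feedback warming is ΔF/(4σT_e³) = 0.886 K.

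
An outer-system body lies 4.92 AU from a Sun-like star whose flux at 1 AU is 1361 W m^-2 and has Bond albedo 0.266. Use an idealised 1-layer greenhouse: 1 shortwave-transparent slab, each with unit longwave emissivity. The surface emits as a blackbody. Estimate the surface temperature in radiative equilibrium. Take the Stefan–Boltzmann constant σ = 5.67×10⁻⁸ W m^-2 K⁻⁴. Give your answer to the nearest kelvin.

138 K

Flux at the orbit: S = 1361/(4.92)² = 56.22 W m^-2.
OLR = S(1−α)/4 = 10.32 W m^-2; the top layer radiates at T_e = 116.1 K.
For an N-layer opaque stack, T_s⁴ = (N+1)T_e⁴, hence T_s = (2)^(1/4)×116.1 K = 138.1 K.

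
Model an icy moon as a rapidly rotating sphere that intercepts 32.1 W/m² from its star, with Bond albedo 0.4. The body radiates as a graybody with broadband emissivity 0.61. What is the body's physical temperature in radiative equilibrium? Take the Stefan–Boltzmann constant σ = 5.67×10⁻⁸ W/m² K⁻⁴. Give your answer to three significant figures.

109 K

Absorbed flux (global mean): S(1−α)/4 = 32.10·0.6/4 = 4.815 W/m².
Equating to εσT⁴ with ε = 0.61: T = (4.815/0.61σ)^(1/4) = 108.6 K.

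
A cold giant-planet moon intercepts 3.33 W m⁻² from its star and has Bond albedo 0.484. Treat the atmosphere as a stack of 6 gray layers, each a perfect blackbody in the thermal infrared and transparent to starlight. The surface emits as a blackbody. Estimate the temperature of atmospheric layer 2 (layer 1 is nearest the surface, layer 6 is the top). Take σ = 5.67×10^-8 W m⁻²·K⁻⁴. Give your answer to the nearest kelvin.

OLR = S(1−α)/4 = 0.4296 W m⁻²; the top layer radiates at T_e = 52.46 K.
In the N-layer model, layer k (counted from the surface) has T_k = (N+1−k)^(1/4)·T_e.
T_2 = (5)^(1/4)·52.46 = 78.45 K.

78 K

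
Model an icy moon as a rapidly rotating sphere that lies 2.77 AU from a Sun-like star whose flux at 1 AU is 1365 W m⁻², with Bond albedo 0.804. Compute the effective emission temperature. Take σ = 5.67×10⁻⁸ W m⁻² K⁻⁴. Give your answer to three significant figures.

111 K

Flux at the orbit: S = 1365/(2.77)² = 177.9 W m⁻².
Averaging over the sphere, the absorbed flux is S(1−α)/4 = 8.717 W m⁻².
Set σT⁴ = 8.717 → T = (8.717/σ)^(1/4) = 111.4 K.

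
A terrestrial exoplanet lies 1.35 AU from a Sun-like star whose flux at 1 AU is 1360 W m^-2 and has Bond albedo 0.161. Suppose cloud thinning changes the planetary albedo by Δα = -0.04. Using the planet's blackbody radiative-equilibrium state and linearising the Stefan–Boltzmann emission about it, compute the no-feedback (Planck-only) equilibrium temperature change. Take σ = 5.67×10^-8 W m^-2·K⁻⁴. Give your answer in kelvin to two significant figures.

Flux at the orbit: S = 1360/(1.35)² = 746.2 W m^-2.
The baseline emission temperature is T_e = 229.2 K.
TOA radiative forcing: ΔF = −S·Δα/4 = −746.2·(-0.04)/4 = 7.462 W m^-2.
The Planck feedback parameter is 4σT_e³ = 2.731 W m^-2/K.
So ΔT₀ = 7.462/2.731 = 2.73 K.

2.7 K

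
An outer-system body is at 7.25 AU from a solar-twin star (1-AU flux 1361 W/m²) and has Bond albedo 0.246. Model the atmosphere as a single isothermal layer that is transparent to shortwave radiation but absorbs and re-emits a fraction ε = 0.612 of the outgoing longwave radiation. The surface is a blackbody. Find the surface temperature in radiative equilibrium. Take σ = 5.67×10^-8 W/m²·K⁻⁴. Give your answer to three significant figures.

106 kelvin

Irradiance scales as 1/d², so S = 1361 W/m² × (1/7.25)² = 25.89 W/m².
At the top of the atmosphere, σT_e⁴ = S(1−α)/4 = 4.881 W/m², giving T_e = 96.32 K.
Surface balance with a leaky layer gives σT_s⁴ = σT_e⁴·2/(2−ε), so T_s = T_e·[2/(2−0.612)]^(1/4) = 105.5 K.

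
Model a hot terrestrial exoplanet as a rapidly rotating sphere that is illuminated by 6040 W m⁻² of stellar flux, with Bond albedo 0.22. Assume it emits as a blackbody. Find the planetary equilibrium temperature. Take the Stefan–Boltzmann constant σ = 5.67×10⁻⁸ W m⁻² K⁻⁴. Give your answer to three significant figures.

Averaging over the sphere, the absorbed flux is S(1−α)/4 = 1178 W m⁻².
In equilibrium σT⁴ equals this, so T = 379.6 K.

380 K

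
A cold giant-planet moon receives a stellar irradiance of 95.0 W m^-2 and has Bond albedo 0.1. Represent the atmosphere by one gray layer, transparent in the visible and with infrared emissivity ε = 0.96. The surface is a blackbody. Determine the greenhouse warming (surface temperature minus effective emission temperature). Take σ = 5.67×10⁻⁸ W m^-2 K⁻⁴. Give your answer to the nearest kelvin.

At the top of the atmosphere, σT_e⁴ = S(1−α)/4 = 21.38 W m^-2, giving T_e = 139.3 K.
The surface balance (absorbed SW + ε·downward IR = σT_s⁴) with T_a⁴ = T_s⁴/2 reduces to T_s = T_e·[2/(2−ε)]^¼ = 164.1 K.
Greenhouse warming: T_s − T_e = 24.75 K.

25 K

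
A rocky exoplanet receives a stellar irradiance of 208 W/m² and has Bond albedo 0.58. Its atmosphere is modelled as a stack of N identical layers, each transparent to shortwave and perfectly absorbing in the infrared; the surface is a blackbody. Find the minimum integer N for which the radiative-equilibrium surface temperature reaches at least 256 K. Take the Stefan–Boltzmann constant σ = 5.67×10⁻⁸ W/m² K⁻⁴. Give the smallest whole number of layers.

OLR = S(1−α)/4 = 21.84 W/m²; the top layer radiates at T_e = 140.1 K.
Need (N+1)T_e⁴ ≥ T_s⁴, i.e. N+1 ≥ (256/140.1)⁴ = 11.150.
So N ≥ 10.150; the smallest integer is N = 11.

11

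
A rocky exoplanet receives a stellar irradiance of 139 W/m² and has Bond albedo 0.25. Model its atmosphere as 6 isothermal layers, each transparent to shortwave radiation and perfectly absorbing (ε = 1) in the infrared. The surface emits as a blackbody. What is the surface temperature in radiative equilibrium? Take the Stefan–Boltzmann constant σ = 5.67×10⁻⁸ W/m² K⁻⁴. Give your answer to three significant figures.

238 K

The effective emission temperature is T_e = [S(1−α)/(4σ)]^¼ = 146.4 K.
Layer-by-layer balance gives σT_s⁴ = (N+1)σT_e⁴, so T_s = 7^¼·146.4 = 238.2 K.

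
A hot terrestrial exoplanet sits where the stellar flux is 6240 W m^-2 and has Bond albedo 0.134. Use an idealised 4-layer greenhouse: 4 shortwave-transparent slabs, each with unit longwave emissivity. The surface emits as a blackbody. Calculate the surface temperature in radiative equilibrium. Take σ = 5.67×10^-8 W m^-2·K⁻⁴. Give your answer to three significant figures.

OLR = S(1−α)/4 = 1351 W m^-2; the top layer radiates at T_e = 392.9 K.
Layer-by-layer balance gives σT_s⁴ = (N+1)σT_e⁴, so T_s = 5^¼·392.9 = 587.5 K.

587 K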